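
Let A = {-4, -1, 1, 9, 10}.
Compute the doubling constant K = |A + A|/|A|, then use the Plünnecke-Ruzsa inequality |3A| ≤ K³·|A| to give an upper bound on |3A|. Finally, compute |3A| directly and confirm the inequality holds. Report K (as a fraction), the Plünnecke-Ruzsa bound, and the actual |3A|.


|A| = 5.
Step 1: Compute A + A by enumerating all 25 pairs.
A + A = {-8, -5, -3, -2, 0, 2, 5, 6, 8, 9, 10, 11, 18, 19, 20}, so |A + A| = 15.
Step 2: Doubling constant K = |A + A|/|A| = 15/5 = 15/5 ≈ 3.0000.
Step 3: Plünnecke-Ruzsa gives |3A| ≤ K³·|A| = (3.0000)³ · 5 ≈ 135.0000.
Step 4: Compute 3A = A + A + A directly by enumerating all triples (a,b,c) ∈ A³; |3A| = 32.
Step 5: Check 32 ≤ 135.0000? Yes ✓.

K = 15/5, Plünnecke-Ruzsa bound K³|A| ≈ 135.0000, |3A| = 32, inequality holds.


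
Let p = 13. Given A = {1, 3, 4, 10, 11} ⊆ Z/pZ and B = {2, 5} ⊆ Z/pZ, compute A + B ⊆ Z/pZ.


Work in Z/13Z: reduce every sum a + b modulo 13.
Enumerate all 10 pairs:
a = 1: 1+2=3, 1+5=6
a = 3: 3+2=5, 3+5=8
a = 4: 4+2=6, 4+5=9
a = 10: 10+2=12, 10+5=2
a = 11: 11+2=0, 11+5=3
Distinct residues collected: {0, 2, 3, 5, 6, 8, 9, 12}
|A + B| = 8 (out of 13 total residues).

A + B = {0, 2, 3, 5, 6, 8, 9, 12}


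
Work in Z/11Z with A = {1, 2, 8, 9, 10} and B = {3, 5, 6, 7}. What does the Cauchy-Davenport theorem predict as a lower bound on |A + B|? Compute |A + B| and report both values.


Cauchy-Davenport: |A + B| ≥ min(p, |A| + |B| - 1) for A, B nonempty in Z/pZ.
|A| = 5, |B| = 4, p = 11.
CD lower bound = min(11, 5 + 4 - 1) = min(11, 8) = 8.
Compute A + B mod 11 directly:
a = 1: 1+3=4, 1+5=6, 1+6=7, 1+7=8
a = 2: 2+3=5, 2+5=7, 2+6=8, 2+7=9
a = 8: 8+3=0, 8+5=2, 8+6=3, 8+7=4
a = 9: 9+3=1, 9+5=3, 9+6=4, 9+7=5
a = 10: 10+3=2, 10+5=4, 10+6=5, 10+7=6
A + B = {0, 1, 2, 3, 4, 5, 6, 7, 8, 9}, so |A + B| = 10.
Verify: 10 ≥ 8? Yes ✓.

CD lower bound = 8, actual |A + B| = 10.


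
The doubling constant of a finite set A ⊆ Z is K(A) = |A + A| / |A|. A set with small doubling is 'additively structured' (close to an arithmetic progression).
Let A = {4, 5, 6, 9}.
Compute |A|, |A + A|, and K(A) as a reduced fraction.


|A| = 4.
Compute A + A by enumerating all 16 pairs.
A + A = {8, 9, 10, 11, 12, 13, 14, 15, 18}, so |A + A| = 9.
K = |A + A| / |A| = 9/4 (already in lowest terms) ≈ 2.2500.
Reference: AP of size 4 gives K = 7/4 ≈ 1.7500; a fully generic set of size 4 gives K ≈ 2.5000.

|A| = 4, |A + A| = 9, K = 9/4.


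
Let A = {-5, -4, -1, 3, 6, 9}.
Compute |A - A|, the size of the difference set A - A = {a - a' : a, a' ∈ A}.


A - A = {a - a' : a, a' ∈ A}; |A| = 6.
Bounds: 2|A|-1 ≤ |A - A| ≤ |A|² - |A| + 1, i.e. 11 ≤ |A - A| ≤ 31.
Note: 0 ∈ A - A always (from a - a). The set is symmetric: if d ∈ A - A then -d ∈ A - A.
Enumerate nonzero differences d = a - a' with a > a' (then include -d):
Positive differences: {1, 3, 4, 6, 7, 8, 10, 11, 13, 14}
Full difference set: {0} ∪ (positive diffs) ∪ (negative diffs).
|A - A| = 1 + 2·10 = 21 (matches direct enumeration: 21).

|A - A| = 21


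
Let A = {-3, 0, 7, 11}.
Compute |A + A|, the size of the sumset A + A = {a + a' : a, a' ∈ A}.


A + A = {a + a' : a, a' ∈ A}; |A| = 4.
General bounds: 2|A| - 1 ≤ |A + A| ≤ |A|(|A|+1)/2, i.e. 7 ≤ |A + A| ≤ 10.
Lower bound 2|A|-1 is attained iff A is an arithmetic progression.
Enumerate sums a + a' for a ≤ a' (symmetric, so this suffices):
a = -3: -3+-3=-6, -3+0=-3, -3+7=4, -3+11=8
a = 0: 0+0=0, 0+7=7, 0+11=11
a = 7: 7+7=14, 7+11=18
a = 11: 11+11=22
Distinct sums: {-6, -3, 0, 4, 7, 8, 11, 14, 18, 22}
|A + A| = 10

|A + A| = 10


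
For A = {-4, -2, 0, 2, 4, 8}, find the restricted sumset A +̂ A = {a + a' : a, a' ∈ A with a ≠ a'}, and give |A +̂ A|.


Restricted sumset: A +̂ A = {a + a' : a ∈ A, a' ∈ A, a ≠ a'}.
Equivalently, take A + A and drop any sum 2a that is achievable ONLY as a + a for a ∈ A (i.e. sums representable only with equal summands).
Enumerate pairs (a, a') with a < a' (symmetric, so each unordered pair gives one sum; this covers all a ≠ a'):
  -4 + -2 = -6
  -4 + 0 = -4
  -4 + 2 = -2
  -4 + 4 = 0
  -4 + 8 = 4
  -2 + 0 = -2
  -2 + 2 = 0
  -2 + 4 = 2
  -2 + 8 = 6
  0 + 2 = 2
  0 + 4 = 4
  0 + 8 = 8
  2 + 4 = 6
  2 + 8 = 10
  4 + 8 = 12
Collected distinct sums: {-6, -4, -2, 0, 2, 4, 6, 8, 10, 12}
|A +̂ A| = 10
(Reference bound: |A +̂ A| ≥ 2|A| - 3 for |A| ≥ 2, with |A| = 6 giving ≥ 9.)

|A +̂ A| = 10


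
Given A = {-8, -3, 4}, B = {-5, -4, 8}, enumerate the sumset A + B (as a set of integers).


A + B = {a + b : a ∈ A, b ∈ B}.
Enumerate all |A|·|B| = 3·3 = 9 pairs (a, b) and collect distinct sums.
a = -8: -8+-5=-13, -8+-4=-12, -8+8=0
a = -3: -3+-5=-8, -3+-4=-7, -3+8=5
a = 4: 4+-5=-1, 4+-4=0, 4+8=12
Collecting distinct sums: A + B = {-13, -12, -8, -7, -1, 0, 5, 12}
|A + B| = 8

A + B = {-13, -12, -8, -7, -1, 0, 5, 12}


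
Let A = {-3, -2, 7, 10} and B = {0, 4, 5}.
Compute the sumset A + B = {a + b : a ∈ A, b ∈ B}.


A + B = {a + b : a ∈ A, b ∈ B}.
Enumerate all |A|·|B| = 4·3 = 12 pairs (a, b) and collect distinct sums.
a = -3: -3+0=-3, -3+4=1, -3+5=2
a = -2: -2+0=-2, -2+4=2, -2+5=3
a = 7: 7+0=7, 7+4=11, 7+5=12
a = 10: 10+0=10, 10+4=14, 10+5=15
Collecting distinct sums: A + B = {-3, -2, 1, 2, 3, 7, 10, 11, 12, 14, 15}
|A + B| = 11

A + B = {-3, -2, 1, 2, 3, 7, 10, 11, 12, 14, 15}


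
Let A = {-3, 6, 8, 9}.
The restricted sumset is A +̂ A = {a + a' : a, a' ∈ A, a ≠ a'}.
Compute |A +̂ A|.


Restricted sumset: A +̂ A = {a + a' : a ∈ A, a' ∈ A, a ≠ a'}.
Equivalently, take A + A and drop any sum 2a that is achievable ONLY as a + a for a ∈ A (i.e. sums representable only with equal summands).
Enumerate pairs (a, a') with a < a' (symmetric, so each unordered pair gives one sum; this covers all a ≠ a'):
  -3 + 6 = 3
  -3 + 8 = 5
  -3 + 9 = 6
  6 + 8 = 14
  6 + 9 = 15
  8 + 9 = 17
Collected distinct sums: {3, 5, 6, 14, 15, 17}
|A +̂ A| = 6
(Reference bound: |A +̂ A| ≥ 2|A| - 3 for |A| ≥ 2, with |A| = 4 giving ≥ 5.)

|A +̂ A| = 6


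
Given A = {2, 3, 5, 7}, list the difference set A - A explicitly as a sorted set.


A - A = {a - a' : a, a' ∈ A}.
Compute a - a' for each ordered pair (a, a'):
a = 2: 2-2=0, 2-3=-1, 2-5=-3, 2-7=-5
a = 3: 3-2=1, 3-3=0, 3-5=-2, 3-7=-4
a = 5: 5-2=3, 5-3=2, 5-5=0, 5-7=-2
a = 7: 7-2=5, 7-3=4, 7-5=2, 7-7=0
Collecting distinct values (and noting 0 appears from a-a):
A - A = {-5, -4, -3, -2, -1, 0, 1, 2, 3, 4, 5}
|A - A| = 11

A - A = {-5, -4, -3, -2, -1, 0, 1, 2, 3, 4, 5}


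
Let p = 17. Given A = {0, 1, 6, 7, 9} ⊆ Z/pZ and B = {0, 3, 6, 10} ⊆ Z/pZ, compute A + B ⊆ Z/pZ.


Work in Z/17Z: reduce every sum a + b modulo 17.
Enumerate all 20 pairs:
a = 0: 0+0=0, 0+3=3, 0+6=6, 0+10=10
a = 1: 1+0=1, 1+3=4, 1+6=7, 1+10=11
a = 6: 6+0=6, 6+3=9, 6+6=12, 6+10=16
a = 7: 7+0=7, 7+3=10, 7+6=13, 7+10=0
a = 9: 9+0=9, 9+3=12, 9+6=15, 9+10=2
Distinct residues collected: {0, 1, 2, 3, 4, 6, 7, 9, 10, 11, 12, 13, 15, 16}
|A + B| = 14 (out of 17 total residues).

A + B = {0, 1, 2, 3, 4, 6, 7, 9, 10, 11, 12, 13, 15, 16}


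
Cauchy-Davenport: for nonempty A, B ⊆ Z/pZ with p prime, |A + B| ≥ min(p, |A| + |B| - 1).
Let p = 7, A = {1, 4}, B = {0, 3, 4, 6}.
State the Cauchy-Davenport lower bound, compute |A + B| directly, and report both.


Cauchy-Davenport: |A + B| ≥ min(p, |A| + |B| - 1) for A, B nonempty in Z/pZ.
|A| = 2, |B| = 4, p = 7.
CD lower bound = min(7, 2 + 4 - 1) = min(7, 5) = 5.
Compute A + B mod 7 directly:
a = 1: 1+0=1, 1+3=4, 1+4=5, 1+6=0
a = 4: 4+0=4, 4+3=0, 4+4=1, 4+6=3
A + B = {0, 1, 3, 4, 5}, so |A + B| = 5.
Verify: 5 ≥ 5? Yes ✓.

CD lower bound = 5, actual |A + B| = 5.


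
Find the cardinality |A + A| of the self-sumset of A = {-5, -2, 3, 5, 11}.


A + A = {a + a' : a, a' ∈ A}; |A| = 5.
General bounds: 2|A| - 1 ≤ |A + A| ≤ |A|(|A|+1)/2, i.e. 9 ≤ |A + A| ≤ 15.
Lower bound 2|A|-1 is attained iff A is an arithmetic progression.
Enumerate sums a + a' for a ≤ a' (symmetric, so this suffices):
a = -5: -5+-5=-10, -5+-2=-7, -5+3=-2, -5+5=0, -5+11=6
a = -2: -2+-2=-4, -2+3=1, -2+5=3, -2+11=9
a = 3: 3+3=6, 3+5=8, 3+11=14
a = 5: 5+5=10, 5+11=16
a = 11: 11+11=22
Distinct sums: {-10, -7, -4, -2, 0, 1, 3, 6, 8, 9, 10, 14, 16, 22}
|A + A| = 14

|A + A| = 14


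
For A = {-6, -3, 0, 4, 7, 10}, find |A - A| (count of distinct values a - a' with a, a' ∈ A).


A - A = {a - a' : a, a' ∈ A}; |A| = 6.
Bounds: 2|A|-1 ≤ |A - A| ≤ |A|² - |A| + 1, i.e. 11 ≤ |A - A| ≤ 31.
Note: 0 ∈ A - A always (from a - a). The set is symmetric: if d ∈ A - A then -d ∈ A - A.
Enumerate nonzero differences d = a - a' with a > a' (then include -d):
Positive differences: {3, 4, 6, 7, 10, 13, 16}
Full difference set: {0} ∪ (positive diffs) ∪ (negative diffs).
|A - A| = 1 + 2·7 = 15 (matches direct enumeration: 15).

|A - A| = 15


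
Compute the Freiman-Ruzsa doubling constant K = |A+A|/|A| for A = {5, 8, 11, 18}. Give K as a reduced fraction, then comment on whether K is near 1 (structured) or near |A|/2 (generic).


|A| = 4.
Compute A + A by enumerating all 16 pairs.
A + A = {10, 13, 16, 19, 22, 23, 26, 29, 36}, so |A + A| = 9.
K = |A + A| / |A| = 9/4 (already in lowest terms) ≈ 2.2500.
Reference: AP of size 4 gives K = 7/4 ≈ 1.7500; a fully generic set of size 4 gives K ≈ 2.5000.

|A| = 4, |A + A| = 9, K = 9/4.


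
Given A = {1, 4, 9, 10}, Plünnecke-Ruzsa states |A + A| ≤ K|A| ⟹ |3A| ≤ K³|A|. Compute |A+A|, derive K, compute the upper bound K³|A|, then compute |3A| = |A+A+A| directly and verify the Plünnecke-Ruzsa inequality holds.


|A| = 4.
Step 1: Compute A + A by enumerating all 16 pairs.
A + A = {2, 5, 8, 10, 11, 13, 14, 18, 19, 20}, so |A + A| = 10.
Step 2: Doubling constant K = |A + A|/|A| = 10/4 = 10/4 ≈ 2.5000.
Step 3: Plünnecke-Ruzsa gives |3A| ≤ K³·|A| = (2.5000)³ · 4 ≈ 62.5000.
Step 4: Compute 3A = A + A + A directly by enumerating all triples (a,b,c) ∈ A³; |3A| = 19.
Step 5: Check 19 ≤ 62.5000? Yes ✓.

K = 10/4, Plünnecke-Ruzsa bound K³|A| ≈ 62.5000, |3A| = 19, inequality holds.


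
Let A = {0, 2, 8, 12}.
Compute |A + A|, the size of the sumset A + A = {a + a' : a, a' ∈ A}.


A + A = {a + a' : a, a' ∈ A}; |A| = 4.
General bounds: 2|A| - 1 ≤ |A + A| ≤ |A|(|A|+1)/2, i.e. 7 ≤ |A + A| ≤ 10.
Lower bound 2|A|-1 is attained iff A is an arithmetic progression.
Enumerate sums a + a' for a ≤ a' (symmetric, so this suffices):
a = 0: 0+0=0, 0+2=2, 0+8=8, 0+12=12
a = 2: 2+2=4, 2+8=10, 2+12=14
a = 8: 8+8=16, 8+12=20
a = 12: 12+12=24
Distinct sums: {0, 2, 4, 8, 10, 12, 14, 16, 20, 24}
|A + A| = 10

|A + A| = 10


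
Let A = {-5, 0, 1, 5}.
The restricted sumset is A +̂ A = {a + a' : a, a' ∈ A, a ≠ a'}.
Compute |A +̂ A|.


Restricted sumset: A +̂ A = {a + a' : a ∈ A, a' ∈ A, a ≠ a'}.
Equivalently, take A + A and drop any sum 2a that is achievable ONLY as a + a for a ∈ A (i.e. sums representable only with equal summands).
Enumerate pairs (a, a') with a < a' (symmetric, so each unordered pair gives one sum; this covers all a ≠ a'):
  -5 + 0 = -5
  -5 + 1 = -4
  -5 + 5 = 0
  0 + 1 = 1
  0 + 5 = 5
  1 + 5 = 6
Collected distinct sums: {-5, -4, 0, 1, 5, 6}
|A +̂ A| = 6
(Reference bound: |A +̂ A| ≥ 2|A| - 3 for |A| ≥ 2, with |A| = 4 giving ≥ 5.)

|A +̂ A| = 6


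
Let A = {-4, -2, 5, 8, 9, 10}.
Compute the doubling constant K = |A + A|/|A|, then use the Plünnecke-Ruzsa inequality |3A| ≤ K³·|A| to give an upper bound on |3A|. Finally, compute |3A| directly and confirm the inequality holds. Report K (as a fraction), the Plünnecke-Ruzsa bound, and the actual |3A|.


|A| = 6.
Step 1: Compute A + A by enumerating all 36 pairs.
A + A = {-8, -6, -4, 1, 3, 4, 5, 6, 7, 8, 10, 13, 14, 15, 16, 17, 18, 19, 20}, so |A + A| = 19.
Step 2: Doubling constant K = |A + A|/|A| = 19/6 = 19/6 ≈ 3.1667.
Step 3: Plünnecke-Ruzsa gives |3A| ≤ K³·|A| = (3.1667)³ · 6 ≈ 190.5278.
Step 4: Compute 3A = A + A + A directly by enumerating all triples (a,b,c) ∈ A³; |3A| = 36.
Step 5: Check 36 ≤ 190.5278? Yes ✓.

K = 19/6, Plünnecke-Ruzsa bound K³|A| ≈ 190.5278, |3A| = 36, inequality holds.


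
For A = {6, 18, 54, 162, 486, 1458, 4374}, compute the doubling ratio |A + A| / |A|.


|A| = 7.
Compute A + A by enumerating all 49 pairs.
A + A = {12, 24, 36, 60, 72, 108, 168, 180, 216, 324, 492, 504, 540, 648, 972, 1464, 1476, 1512, 1620, 1944, 2916, 4380, 4392, 4428, 4536, 4860, 5832, 8748}, so |A + A| = 28.
K = |A + A| / |A| = 28/7 = 4/1 ≈ 4.0000.
Reference: AP of size 7 gives K = 13/7 ≈ 1.8571; a fully generic set of size 7 gives K ≈ 4.0000.

|A| = 7, |A + A| = 28, K = 28/7 = 4/1.


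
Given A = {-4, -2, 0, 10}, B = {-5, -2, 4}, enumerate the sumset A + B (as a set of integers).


A + B = {a + b : a ∈ A, b ∈ B}.
Enumerate all |A|·|B| = 4·3 = 12 pairs (a, b) and collect distinct sums.
a = -4: -4+-5=-9, -4+-2=-6, -4+4=0
a = -2: -2+-5=-7, -2+-2=-4, -2+4=2
a = 0: 0+-5=-5, 0+-2=-2, 0+4=4
a = 10: 10+-5=5, 10+-2=8, 10+4=14
Collecting distinct sums: A + B = {-9, -7, -6, -5, -4, -2, 0, 2, 4, 5, 8, 14}
|A + B| = 12

A + B = {-9, -7, -6, -5, -4, -2, 0, 2, 4, 5, 8, 14}


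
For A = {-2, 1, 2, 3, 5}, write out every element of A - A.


A - A = {a - a' : a, a' ∈ A}.
Compute a - a' for each ordered pair (a, a'):
a = -2: -2--2=0, -2-1=-3, -2-2=-4, -2-3=-5, -2-5=-7
a = 1: 1--2=3, 1-1=0, 1-2=-1, 1-3=-2, 1-5=-4
a = 2: 2--2=4, 2-1=1, 2-2=0, 2-3=-1, 2-5=-3
a = 3: 3--2=5, 3-1=2, 3-2=1, 3-3=0, 3-5=-2
a = 5: 5--2=7, 5-1=4, 5-2=3, 5-3=2, 5-5=0
Collecting distinct values (and noting 0 appears from a-a):
A - A = {-7, -5, -4, -3, -2, -1, 0, 1, 2, 3, 4, 5, 7}
|A - A| = 13

A - A = {-7, -5, -4, -3, -2, -1, 0, 1, 2, 3, 4, 5, 7}


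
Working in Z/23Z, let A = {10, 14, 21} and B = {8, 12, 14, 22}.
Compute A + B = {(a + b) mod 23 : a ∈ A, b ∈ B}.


Work in Z/23Z: reduce every sum a + b modulo 23.
Enumerate all 12 pairs:
a = 10: 10+8=18, 10+12=22, 10+14=1, 10+22=9
a = 14: 14+8=22, 14+12=3, 14+14=5, 14+22=13
a = 21: 21+8=6, 21+12=10, 21+14=12, 21+22=20
Distinct residues collected: {1, 3, 5, 6, 9, 10, 12, 13, 18, 20, 22}
|A + B| = 11 (out of 23 total residues).

A + B = {1, 3, 5, 6, 9, 10, 12, 13, 18, 20, 22}


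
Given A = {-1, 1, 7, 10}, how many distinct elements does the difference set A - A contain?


A - A = {a - a' : a, a' ∈ A}; |A| = 4.
Bounds: 2|A|-1 ≤ |A - A| ≤ |A|² - |A| + 1, i.e. 7 ≤ |A - A| ≤ 13.
Note: 0 ∈ A - A always (from a - a). The set is symmetric: if d ∈ A - A then -d ∈ A - A.
Enumerate nonzero differences d = a - a' with a > a' (then include -d):
Positive differences: {2, 3, 6, 8, 9, 11}
Full difference set: {0} ∪ (positive diffs) ∪ (negative diffs).
|A - A| = 1 + 2·6 = 13 (matches direct enumeration: 13).

|A - A| = 13


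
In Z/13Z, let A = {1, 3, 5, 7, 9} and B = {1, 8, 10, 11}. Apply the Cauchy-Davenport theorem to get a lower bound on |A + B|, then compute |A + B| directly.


Cauchy-Davenport: |A + B| ≥ min(p, |A| + |B| - 1) for A, B nonempty in Z/pZ.
|A| = 5, |B| = 4, p = 13.
CD lower bound = min(13, 5 + 4 - 1) = min(13, 8) = 8.
Compute A + B mod 13 directly:
a = 1: 1+1=2, 1+8=9, 1+10=11, 1+11=12
a = 3: 3+1=4, 3+8=11, 3+10=0, 3+11=1
a = 5: 5+1=6, 5+8=0, 5+10=2, 5+11=3
a = 7: 7+1=8, 7+8=2, 7+10=4, 7+11=5
a = 9: 9+1=10, 9+8=4, 9+10=6, 9+11=7
A + B = {0, 1, 2, 3, 4, 5, 6, 7, 8, 9, 10, 11, 12}, so |A + B| = 13.
Verify: 13 ≥ 8? Yes ✓.

CD lower bound = 8, actual |A + B| = 13.


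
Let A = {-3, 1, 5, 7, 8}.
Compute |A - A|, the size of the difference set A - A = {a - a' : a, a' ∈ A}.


A - A = {a - a' : a, a' ∈ A}; |A| = 5.
Bounds: 2|A|-1 ≤ |A - A| ≤ |A|² - |A| + 1, i.e. 9 ≤ |A - A| ≤ 21.
Note: 0 ∈ A - A always (from a - a). The set is symmetric: if d ∈ A - A then -d ∈ A - A.
Enumerate nonzero differences d = a - a' with a > a' (then include -d):
Positive differences: {1, 2, 3, 4, 6, 7, 8, 10, 11}
Full difference set: {0} ∪ (positive diffs) ∪ (negative diffs).
|A - A| = 1 + 2·9 = 19 (matches direct enumeration: 19).

|A - A| = 19


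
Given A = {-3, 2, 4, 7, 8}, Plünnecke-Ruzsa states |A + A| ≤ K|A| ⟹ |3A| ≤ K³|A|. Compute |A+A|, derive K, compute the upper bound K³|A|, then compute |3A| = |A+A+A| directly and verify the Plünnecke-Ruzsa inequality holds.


|A| = 5.
Step 1: Compute A + A by enumerating all 25 pairs.
A + A = {-6, -1, 1, 4, 5, 6, 8, 9, 10, 11, 12, 14, 15, 16}, so |A + A| = 14.
Step 2: Doubling constant K = |A + A|/|A| = 14/5 = 14/5 ≈ 2.8000.
Step 3: Plünnecke-Ruzsa gives |3A| ≤ K³·|A| = (2.8000)³ · 5 ≈ 109.7600.
Step 4: Compute 3A = A + A + A directly by enumerating all triples (a,b,c) ∈ A³; |3A| = 26.
Step 5: Check 26 ≤ 109.7600? Yes ✓.

K = 14/5, Plünnecke-Ruzsa bound K³|A| ≈ 109.7600, |3A| = 26, inequality holds.


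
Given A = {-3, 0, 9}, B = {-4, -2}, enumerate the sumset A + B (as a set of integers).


A + B = {a + b : a ∈ A, b ∈ B}.
Enumerate all |A|·|B| = 3·2 = 6 pairs (a, b) and collect distinct sums.
a = -3: -3+-4=-7, -3+-2=-5
a = 0: 0+-4=-4, 0+-2=-2
a = 9: 9+-4=5, 9+-2=7
Collecting distinct sums: A + B = {-7, -5, -4, -2, 5, 7}
|A + B| = 6

A + B = {-7, -5, -4, -2, 5, 7}


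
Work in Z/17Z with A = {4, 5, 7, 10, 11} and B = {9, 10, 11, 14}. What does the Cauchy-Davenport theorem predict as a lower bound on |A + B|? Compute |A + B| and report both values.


Cauchy-Davenport: |A + B| ≥ min(p, |A| + |B| - 1) for A, B nonempty in Z/pZ.
|A| = 5, |B| = 4, p = 17.
CD lower bound = min(17, 5 + 4 - 1) = min(17, 8) = 8.
Compute A + B mod 17 directly:
a = 4: 4+9=13, 4+10=14, 4+11=15, 4+14=1
a = 5: 5+9=14, 5+10=15, 5+11=16, 5+14=2
a = 7: 7+9=16, 7+10=0, 7+11=1, 7+14=4
a = 10: 10+9=2, 10+10=3, 10+11=4, 10+14=7
a = 11: 11+9=3, 11+10=4, 11+11=5, 11+14=8
A + B = {0, 1, 2, 3, 4, 5, 7, 8, 13, 14, 15, 16}, so |A + B| = 12.
Verify: 12 ≥ 8? Yes ✓.

CD lower bound = 8, actual |A + B| = 12.


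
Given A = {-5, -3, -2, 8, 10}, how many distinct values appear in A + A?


A + A = {a + a' : a, a' ∈ A}; |A| = 5.
General bounds: 2|A| - 1 ≤ |A + A| ≤ |A|(|A|+1)/2, i.e. 9 ≤ |A + A| ≤ 15.
Lower bound 2|A|-1 is attained iff A is an arithmetic progression.
Enumerate sums a + a' for a ≤ a' (symmetric, so this suffices):
a = -5: -5+-5=-10, -5+-3=-8, -5+-2=-7, -5+8=3, -5+10=5
a = -3: -3+-3=-6, -3+-2=-5, -3+8=5, -3+10=7
a = -2: -2+-2=-4, -2+8=6, -2+10=8
a = 8: 8+8=16, 8+10=18
a = 10: 10+10=20
Distinct sums: {-10, -8, -7, -6, -5, -4, 3, 5, 6, 7, 8, 16, 18, 20}
|A + A| = 14

|A + A| = 14


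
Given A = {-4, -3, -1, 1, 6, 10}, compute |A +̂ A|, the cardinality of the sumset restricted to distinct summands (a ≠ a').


Restricted sumset: A +̂ A = {a + a' : a ∈ A, a' ∈ A, a ≠ a'}.
Equivalently, take A + A and drop any sum 2a that is achievable ONLY as a + a for a ∈ A (i.e. sums representable only with equal summands).
Enumerate pairs (a, a') with a < a' (symmetric, so each unordered pair gives one sum; this covers all a ≠ a'):
  -4 + -3 = -7
  -4 + -1 = -5
  -4 + 1 = -3
  -4 + 6 = 2
  -4 + 10 = 6
  -3 + -1 = -4
  -3 + 1 = -2
  -3 + 6 = 3
  -3 + 10 = 7
  -1 + 1 = 0
  -1 + 6 = 5
  -1 + 10 = 9
  1 + 6 = 7
  1 + 10 = 11
  6 + 10 = 16
Collected distinct sums: {-7, -5, -4, -3, -2, 0, 2, 3, 5, 6, 7, 9, 11, 16}
|A +̂ A| = 14
(Reference bound: |A +̂ A| ≥ 2|A| - 3 for |A| ≥ 2, with |A| = 6 giving ≥ 9.)

|A +̂ A| = 14


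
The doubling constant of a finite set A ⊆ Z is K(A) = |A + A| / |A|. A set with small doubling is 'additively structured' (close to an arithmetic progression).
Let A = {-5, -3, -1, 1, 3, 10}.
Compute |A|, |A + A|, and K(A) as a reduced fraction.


|A| = 6.
Compute A + A by enumerating all 36 pairs.
A + A = {-10, -8, -6, -4, -2, 0, 2, 4, 5, 6, 7, 9, 11, 13, 20}, so |A + A| = 15.
K = |A + A| / |A| = 15/6 = 5/2 ≈ 2.5000.
Reference: AP of size 6 gives K = 11/6 ≈ 1.8333; a fully generic set of size 6 gives K ≈ 3.5000.

|A| = 6, |A + A| = 15, K = 15/6 = 5/2.


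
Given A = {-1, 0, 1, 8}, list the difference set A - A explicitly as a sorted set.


A - A = {a - a' : a, a' ∈ A}.
Compute a - a' for each ordered pair (a, a'):
a = -1: -1--1=0, -1-0=-1, -1-1=-2, -1-8=-9
a = 0: 0--1=1, 0-0=0, 0-1=-1, 0-8=-8
a = 1: 1--1=2, 1-0=1, 1-1=0, 1-8=-7
a = 8: 8--1=9, 8-0=8, 8-1=7, 8-8=0
Collecting distinct values (and noting 0 appears from a-a):
A - A = {-9, -8, -7, -2, -1, 0, 1, 2, 7, 8, 9}
|A - A| = 11

A - A = {-9, -8, -7, -2, -1, 0, 1, 2, 7, 8, 9}


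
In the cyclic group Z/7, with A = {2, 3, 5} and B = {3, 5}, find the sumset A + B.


Work in Z/7Z: reduce every sum a + b modulo 7.
Enumerate all 6 pairs:
a = 2: 2+3=5, 2+5=0
a = 3: 3+3=6, 3+5=1
a = 5: 5+3=1, 5+5=3
Distinct residues collected: {0, 1, 3, 5, 6}
|A + B| = 5 (out of 7 total residues).

A + B = {0, 1, 3, 5, 6}


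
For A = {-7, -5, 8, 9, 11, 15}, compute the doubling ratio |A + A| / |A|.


|A| = 6.
Compute A + A by enumerating all 36 pairs.
A + A = {-14, -12, -10, 1, 2, 3, 4, 6, 8, 10, 16, 17, 18, 19, 20, 22, 23, 24, 26, 30}, so |A + A| = 20.
K = |A + A| / |A| = 20/6 = 10/3 ≈ 3.3333.
Reference: AP of size 6 gives K = 11/6 ≈ 1.8333; a fully generic set of size 6 gives K ≈ 3.5000.

|A| = 6, |A + A| = 20, K = 20/6 = 10/3.


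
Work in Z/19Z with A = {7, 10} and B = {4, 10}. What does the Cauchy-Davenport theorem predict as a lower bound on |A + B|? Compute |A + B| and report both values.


Cauchy-Davenport: |A + B| ≥ min(p, |A| + |B| - 1) for A, B nonempty in Z/pZ.
|A| = 2, |B| = 2, p = 19.
CD lower bound = min(19, 2 + 2 - 1) = min(19, 3) = 3.
Compute A + B mod 19 directly:
a = 7: 7+4=11, 7+10=17
a = 10: 10+4=14, 10+10=1
A + B = {1, 11, 14, 17}, so |A + B| = 4.
Verify: 4 ≥ 3? Yes ✓.

CD lower bound = 3, actual |A + B| = 4.


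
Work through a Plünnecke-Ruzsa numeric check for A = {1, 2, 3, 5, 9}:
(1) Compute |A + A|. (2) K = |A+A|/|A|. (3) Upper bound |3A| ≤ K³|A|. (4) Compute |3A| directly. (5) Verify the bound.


|A| = 5.
Step 1: Compute A + A by enumerating all 25 pairs.
A + A = {2, 3, 4, 5, 6, 7, 8, 10, 11, 12, 14, 18}, so |A + A| = 12.
Step 2: Doubling constant K = |A + A|/|A| = 12/5 = 12/5 ≈ 2.4000.
Step 3: Plünnecke-Ruzsa gives |3A| ≤ K³·|A| = (2.4000)³ · 5 ≈ 69.1200.
Step 4: Compute 3A = A + A + A directly by enumerating all triples (a,b,c) ∈ A³; |3A| = 20.
Step 5: Check 20 ≤ 69.1200? Yes ✓.

K = 12/5, Plünnecke-Ruzsa bound K³|A| ≈ 69.1200, |3A| = 20, inequality holds.


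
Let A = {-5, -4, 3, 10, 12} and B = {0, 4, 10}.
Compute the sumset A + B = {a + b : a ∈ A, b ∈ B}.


A + B = {a + b : a ∈ A, b ∈ B}.
Enumerate all |A|·|B| = 5·3 = 15 pairs (a, b) and collect distinct sums.
a = -5: -5+0=-5, -5+4=-1, -5+10=5
a = -4: -4+0=-4, -4+4=0, -4+10=6
a = 3: 3+0=3, 3+4=7, 3+10=13
a = 10: 10+0=10, 10+4=14, 10+10=20
a = 12: 12+0=12, 12+4=16, 12+10=22
Collecting distinct sums: A + B = {-5, -4, -1, 0, 3, 5, 6, 7, 10, 12, 13, 14, 16, 20, 22}
|A + B| = 15

A + B = {-5, -4, -1, 0, 3, 5, 6, 7, 10, 12, 13, 14, 16, 20, 22}


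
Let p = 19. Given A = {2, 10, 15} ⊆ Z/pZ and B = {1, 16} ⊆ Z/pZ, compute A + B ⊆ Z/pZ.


Work in Z/19Z: reduce every sum a + b modulo 19.
Enumerate all 6 pairs:
a = 2: 2+1=3, 2+16=18
a = 10: 10+1=11, 10+16=7
a = 15: 15+1=16, 15+16=12
Distinct residues collected: {3, 7, 11, 12, 16, 18}
|A + B| = 6 (out of 19 total residues).

A + B = {3, 7, 11, 12, 16, 18}


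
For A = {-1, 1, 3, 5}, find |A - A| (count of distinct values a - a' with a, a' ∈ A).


A - A = {a - a' : a, a' ∈ A}; |A| = 4.
Bounds: 2|A|-1 ≤ |A - A| ≤ |A|² - |A| + 1, i.e. 7 ≤ |A - A| ≤ 13.
Note: 0 ∈ A - A always (from a - a). The set is symmetric: if d ∈ A - A then -d ∈ A - A.
Enumerate nonzero differences d = a - a' with a > a' (then include -d):
Positive differences: {2, 4, 6}
Full difference set: {0} ∪ (positive diffs) ∪ (negative diffs).
|A - A| = 1 + 2·3 = 7 (matches direct enumeration: 7).

|A - A| = 7


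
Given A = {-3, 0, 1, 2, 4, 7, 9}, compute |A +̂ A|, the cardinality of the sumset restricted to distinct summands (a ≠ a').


Restricted sumset: A +̂ A = {a + a' : a ∈ A, a' ∈ A, a ≠ a'}.
Equivalently, take A + A and drop any sum 2a that is achievable ONLY as a + a for a ∈ A (i.e. sums representable only with equal summands).
Enumerate pairs (a, a') with a < a' (symmetric, so each unordered pair gives one sum; this covers all a ≠ a'):
  -3 + 0 = -3
  -3 + 1 = -2
  -3 + 2 = -1
  -3 + 4 = 1
  -3 + 7 = 4
  -3 + 9 = 6
  0 + 1 = 1
  0 + 2 = 2
  0 + 4 = 4
  0 + 7 = 7
  0 + 9 = 9
  1 + 2 = 3
  1 + 4 = 5
  1 + 7 = 8
  1 + 9 = 10
  2 + 4 = 6
  2 + 7 = 9
  2 + 9 = 11
  4 + 7 = 11
  4 + 9 = 13
  7 + 9 = 16
Collected distinct sums: {-3, -2, -1, 1, 2, 3, 4, 5, 6, 7, 8, 9, 10, 11, 13, 16}
|A +̂ A| = 16
(Reference bound: |A +̂ A| ≥ 2|A| - 3 for |A| ≥ 2, with |A| = 7 giving ≥ 11.)

|A +̂ A| = 16


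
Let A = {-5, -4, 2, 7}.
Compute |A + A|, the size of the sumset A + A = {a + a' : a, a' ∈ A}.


A + A = {a + a' : a, a' ∈ A}; |A| = 4.
General bounds: 2|A| - 1 ≤ |A + A| ≤ |A|(|A|+1)/2, i.e. 7 ≤ |A + A| ≤ 10.
Lower bound 2|A|-1 is attained iff A is an arithmetic progression.
Enumerate sums a + a' for a ≤ a' (symmetric, so this suffices):
a = -5: -5+-5=-10, -5+-4=-9, -5+2=-3, -5+7=2
a = -4: -4+-4=-8, -4+2=-2, -4+7=3
a = 2: 2+2=4, 2+7=9
a = 7: 7+7=14
Distinct sums: {-10, -9, -8, -3, -2, 2, 3, 4, 9, 14}
|A + A| = 10

|A + A| = 10


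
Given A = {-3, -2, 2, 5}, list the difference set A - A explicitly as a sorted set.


A - A = {a - a' : a, a' ∈ A}.
Compute a - a' for each ordered pair (a, a'):
a = -3: -3--3=0, -3--2=-1, -3-2=-5, -3-5=-8
a = -2: -2--3=1, -2--2=0, -2-2=-4, -2-5=-7
a = 2: 2--3=5, 2--2=4, 2-2=0, 2-5=-3
a = 5: 5--3=8, 5--2=7, 5-2=3, 5-5=0
Collecting distinct values (and noting 0 appears from a-a):
A - A = {-8, -7, -5, -4, -3, -1, 0, 1, 3, 4, 5, 7, 8}
|A - A| = 13

A - A = {-8, -7, -5, -4, -3, -1, 0, 1, 3, 4, 5, 7, 8}


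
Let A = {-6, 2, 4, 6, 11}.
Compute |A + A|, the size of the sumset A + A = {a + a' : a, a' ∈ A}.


A + A = {a + a' : a, a' ∈ A}; |A| = 5.
General bounds: 2|A| - 1 ≤ |A + A| ≤ |A|(|A|+1)/2, i.e. 9 ≤ |A + A| ≤ 15.
Lower bound 2|A|-1 is attained iff A is an arithmetic progression.
Enumerate sums a + a' for a ≤ a' (symmetric, so this suffices):
a = -6: -6+-6=-12, -6+2=-4, -6+4=-2, -6+6=0, -6+11=5
a = 2: 2+2=4, 2+4=6, 2+6=8, 2+11=13
a = 4: 4+4=8, 4+6=10, 4+11=15
a = 6: 6+6=12, 6+11=17
a = 11: 11+11=22
Distinct sums: {-12, -4, -2, 0, 4, 5, 6, 8, 10, 12, 13, 15, 17, 22}
|A + A| = 14

|A + A| = 14


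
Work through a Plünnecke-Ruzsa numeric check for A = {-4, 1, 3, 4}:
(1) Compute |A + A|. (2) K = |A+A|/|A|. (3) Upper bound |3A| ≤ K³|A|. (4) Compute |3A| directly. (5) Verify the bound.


|A| = 4.
Step 1: Compute A + A by enumerating all 16 pairs.
A + A = {-8, -3, -1, 0, 2, 4, 5, 6, 7, 8}, so |A + A| = 10.
Step 2: Doubling constant K = |A + A|/|A| = 10/4 = 10/4 ≈ 2.5000.
Step 3: Plünnecke-Ruzsa gives |3A| ≤ K³·|A| = (2.5000)³ · 4 ≈ 62.5000.
Step 4: Compute 3A = A + A + A directly by enumerating all triples (a,b,c) ∈ A³; |3A| = 18.
Step 5: Check 18 ≤ 62.5000? Yes ✓.

K = 10/4, Plünnecke-Ruzsa bound K³|A| ≈ 62.5000, |3A| = 18, inequality holds.


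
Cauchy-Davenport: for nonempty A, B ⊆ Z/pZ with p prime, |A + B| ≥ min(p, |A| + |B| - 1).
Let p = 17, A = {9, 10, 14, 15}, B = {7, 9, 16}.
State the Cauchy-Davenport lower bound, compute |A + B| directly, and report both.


Cauchy-Davenport: |A + B| ≥ min(p, |A| + |B| - 1) for A, B nonempty in Z/pZ.
|A| = 4, |B| = 3, p = 17.
CD lower bound = min(17, 4 + 3 - 1) = min(17, 6) = 6.
Compute A + B mod 17 directly:
a = 9: 9+7=16, 9+9=1, 9+16=8
a = 10: 10+7=0, 10+9=2, 10+16=9
a = 14: 14+7=4, 14+9=6, 14+16=13
a = 15: 15+7=5, 15+9=7, 15+16=14
A + B = {0, 1, 2, 4, 5, 6, 7, 8, 9, 13, 14, 16}, so |A + B| = 12.
Verify: 12 ≥ 6? Yes ✓.

CD lower bound = 6, actual |A + B| = 12.


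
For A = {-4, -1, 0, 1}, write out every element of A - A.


A - A = {a - a' : a, a' ∈ A}.
Compute a - a' for each ordered pair (a, a'):
a = -4: -4--4=0, -4--1=-3, -4-0=-4, -4-1=-5
a = -1: -1--4=3, -1--1=0, -1-0=-1, -1-1=-2
a = 0: 0--4=4, 0--1=1, 0-0=0, 0-1=-1
a = 1: 1--4=5, 1--1=2, 1-0=1, 1-1=0
Collecting distinct values (and noting 0 appears from a-a):
A - A = {-5, -4, -3, -2, -1, 0, 1, 2, 3, 4, 5}
|A - A| = 11

A - A = {-5, -4, -3, -2, -1, 0, 1, 2, 3, 4, 5}


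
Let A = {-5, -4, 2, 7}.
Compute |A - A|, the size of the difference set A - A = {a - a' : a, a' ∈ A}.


A - A = {a - a' : a, a' ∈ A}; |A| = 4.
Bounds: 2|A|-1 ≤ |A - A| ≤ |A|² - |A| + 1, i.e. 7 ≤ |A - A| ≤ 13.
Note: 0 ∈ A - A always (from a - a). The set is symmetric: if d ∈ A - A then -d ∈ A - A.
Enumerate nonzero differences d = a - a' with a > a' (then include -d):
Positive differences: {1, 5, 6, 7, 11, 12}
Full difference set: {0} ∪ (positive diffs) ∪ (negative diffs).
|A - A| = 1 + 2·6 = 13 (matches direct enumeration: 13).

|A - A| = 13


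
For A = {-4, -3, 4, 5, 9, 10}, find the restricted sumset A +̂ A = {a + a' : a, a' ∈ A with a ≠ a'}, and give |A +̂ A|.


Restricted sumset: A +̂ A = {a + a' : a ∈ A, a' ∈ A, a ≠ a'}.
Equivalently, take A + A and drop any sum 2a that is achievable ONLY as a + a for a ∈ A (i.e. sums representable only with equal summands).
Enumerate pairs (a, a') with a < a' (symmetric, so each unordered pair gives one sum; this covers all a ≠ a'):
  -4 + -3 = -7
  -4 + 4 = 0
  -4 + 5 = 1
  -4 + 9 = 5
  -4 + 10 = 6
  -3 + 4 = 1
  -3 + 5 = 2
  -3 + 9 = 6
  -3 + 10 = 7
  4 + 5 = 9
  4 + 9 = 13
  4 + 10 = 14
  5 + 9 = 14
  5 + 10 = 15
  9 + 10 = 19
Collected distinct sums: {-7, 0, 1, 2, 5, 6, 7, 9, 13, 14, 15, 19}
|A +̂ A| = 12
(Reference bound: |A +̂ A| ≥ 2|A| - 3 for |A| ≥ 2, with |A| = 6 giving ≥ 9.)

|A +̂ A| = 12


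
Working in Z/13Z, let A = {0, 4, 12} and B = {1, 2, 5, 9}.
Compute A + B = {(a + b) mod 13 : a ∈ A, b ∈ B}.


Work in Z/13Z: reduce every sum a + b modulo 13.
Enumerate all 12 pairs:
a = 0: 0+1=1, 0+2=2, 0+5=5, 0+9=9
a = 4: 4+1=5, 4+2=6, 4+5=9, 4+9=0
a = 12: 12+1=0, 12+2=1, 12+5=4, 12+9=8
Distinct residues collected: {0, 1, 2, 4, 5, 6, 8, 9}
|A + B| = 8 (out of 13 total residues).

A + B = {0, 1, 2, 4, 5, 6, 8, 9}


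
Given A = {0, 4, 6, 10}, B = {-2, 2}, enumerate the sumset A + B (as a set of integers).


A + B = {a + b : a ∈ A, b ∈ B}.
Enumerate all |A|·|B| = 4·2 = 8 pairs (a, b) and collect distinct sums.
a = 0: 0+-2=-2, 0+2=2
a = 4: 4+-2=2, 4+2=6
a = 6: 6+-2=4, 6+2=8
a = 10: 10+-2=8, 10+2=12
Collecting distinct sums: A + B = {-2, 2, 4, 6, 8, 12}
|A + B| = 6

A + B = {-2, 2, 4, 6, 8, 12}


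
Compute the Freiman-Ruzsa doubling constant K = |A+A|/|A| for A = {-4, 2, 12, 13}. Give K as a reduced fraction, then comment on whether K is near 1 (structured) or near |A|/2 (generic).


|A| = 4.
Compute A + A by enumerating all 16 pairs.
A + A = {-8, -2, 4, 8, 9, 14, 15, 24, 25, 26}, so |A + A| = 10.
K = |A + A| / |A| = 10/4 = 5/2 ≈ 2.5000.
Reference: AP of size 4 gives K = 7/4 ≈ 1.7500; a fully generic set of size 4 gives K ≈ 2.5000.

|A| = 4, |A + A| = 10, K = 10/4 = 5/2.


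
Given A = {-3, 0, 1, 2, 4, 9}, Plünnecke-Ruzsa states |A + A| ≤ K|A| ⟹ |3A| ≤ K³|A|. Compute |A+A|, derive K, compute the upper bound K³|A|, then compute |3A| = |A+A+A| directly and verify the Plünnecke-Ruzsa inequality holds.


|A| = 6.
Step 1: Compute A + A by enumerating all 36 pairs.
A + A = {-6, -3, -2, -1, 0, 1, 2, 3, 4, 5, 6, 8, 9, 10, 11, 13, 18}, so |A + A| = 17.
Step 2: Doubling constant K = |A + A|/|A| = 17/6 = 17/6 ≈ 2.8333.
Step 3: Plünnecke-Ruzsa gives |3A| ≤ K³·|A| = (2.8333)³ · 6 ≈ 136.4722.
Step 4: Compute 3A = A + A + A directly by enumerating all triples (a,b,c) ∈ A³; |3A| = 29.
Step 5: Check 29 ≤ 136.4722? Yes ✓.

K = 17/6, Plünnecke-Ruzsa bound K³|A| ≈ 136.4722, |3A| = 29, inequality holds.


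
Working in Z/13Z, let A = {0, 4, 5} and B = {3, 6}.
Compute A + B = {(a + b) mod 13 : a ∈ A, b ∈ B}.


Work in Z/13Z: reduce every sum a + b modulo 13.
Enumerate all 6 pairs:
a = 0: 0+3=3, 0+6=6
a = 4: 4+3=7, 4+6=10
a = 5: 5+3=8, 5+6=11
Distinct residues collected: {3, 6, 7, 8, 10, 11}
|A + B| = 6 (out of 13 total residues).

A + B = {3, 6, 7, 8, 10, 11}


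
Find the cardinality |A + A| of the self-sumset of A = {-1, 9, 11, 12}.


A + A = {a + a' : a, a' ∈ A}; |A| = 4.
General bounds: 2|A| - 1 ≤ |A + A| ≤ |A|(|A|+1)/2, i.e. 7 ≤ |A + A| ≤ 10.
Lower bound 2|A|-1 is attained iff A is an arithmetic progression.
Enumerate sums a + a' for a ≤ a' (symmetric, so this suffices):
a = -1: -1+-1=-2, -1+9=8, -1+11=10, -1+12=11
a = 9: 9+9=18, 9+11=20, 9+12=21
a = 11: 11+11=22, 11+12=23
a = 12: 12+12=24
Distinct sums: {-2, 8, 10, 11, 18, 20, 21, 22, 23, 24}
|A + A| = 10

|A + A| = 10


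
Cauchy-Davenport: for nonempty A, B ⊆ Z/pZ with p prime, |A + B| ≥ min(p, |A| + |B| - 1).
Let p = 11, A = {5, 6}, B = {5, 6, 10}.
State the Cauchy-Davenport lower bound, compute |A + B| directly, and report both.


Cauchy-Davenport: |A + B| ≥ min(p, |A| + |B| - 1) for A, B nonempty in Z/pZ.
|A| = 2, |B| = 3, p = 11.
CD lower bound = min(11, 2 + 3 - 1) = min(11, 4) = 4.
Compute A + B mod 11 directly:
a = 5: 5+5=10, 5+6=0, 5+10=4
a = 6: 6+5=0, 6+6=1, 6+10=5
A + B = {0, 1, 4, 5, 10}, so |A + B| = 5.
Verify: 5 ≥ 4? Yes ✓.

CD lower bound = 4, actual |A + B| = 5.


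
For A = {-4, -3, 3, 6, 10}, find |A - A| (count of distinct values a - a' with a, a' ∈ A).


A - A = {a - a' : a, a' ∈ A}; |A| = 5.
Bounds: 2|A|-1 ≤ |A - A| ≤ |A|² - |A| + 1, i.e. 9 ≤ |A - A| ≤ 21.
Note: 0 ∈ A - A always (from a - a). The set is symmetric: if d ∈ A - A then -d ∈ A - A.
Enumerate nonzero differences d = a - a' with a > a' (then include -d):
Positive differences: {1, 3, 4, 6, 7, 9, 10, 13, 14}
Full difference set: {0} ∪ (positive diffs) ∪ (negative diffs).
|A - A| = 1 + 2·9 = 19 (matches direct enumeration: 19).

|A - A| = 19


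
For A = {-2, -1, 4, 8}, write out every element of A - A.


A - A = {a - a' : a, a' ∈ A}.
Compute a - a' for each ordered pair (a, a'):
a = -2: -2--2=0, -2--1=-1, -2-4=-6, -2-8=-10
a = -1: -1--2=1, -1--1=0, -1-4=-5, -1-8=-9
a = 4: 4--2=6, 4--1=5, 4-4=0, 4-8=-4
a = 8: 8--2=10, 8--1=9, 8-4=4, 8-8=0
Collecting distinct values (and noting 0 appears from a-a):
A - A = {-10, -9, -6, -5, -4, -1, 0, 1, 4, 5, 6, 9, 10}
|A - A| = 13

A - A = {-10, -9, -6, -5, -4, -1, 0, 1, 4, 5, 6, 9, 10}


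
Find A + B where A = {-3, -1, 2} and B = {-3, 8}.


A + B = {a + b : a ∈ A, b ∈ B}.
Enumerate all |A|·|B| = 3·2 = 6 pairs (a, b) and collect distinct sums.
a = -3: -3+-3=-6, -3+8=5
a = -1: -1+-3=-4, -1+8=7
a = 2: 2+-3=-1, 2+8=10
Collecting distinct sums: A + B = {-6, -4, -1, 5, 7, 10}
|A + B| = 6

A + B = {-6, -4, -1, 5, 7, 10}


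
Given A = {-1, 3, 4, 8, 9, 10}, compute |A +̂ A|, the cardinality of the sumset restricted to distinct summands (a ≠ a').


Restricted sumset: A +̂ A = {a + a' : a ∈ A, a' ∈ A, a ≠ a'}.
Equivalently, take A + A and drop any sum 2a that is achievable ONLY as a + a for a ∈ A (i.e. sums representable only with equal summands).
Enumerate pairs (a, a') with a < a' (symmetric, so each unordered pair gives one sum; this covers all a ≠ a'):
  -1 + 3 = 2
  -1 + 4 = 3
  -1 + 8 = 7
  -1 + 9 = 8
  -1 + 10 = 9
  3 + 4 = 7
  3 + 8 = 11
  3 + 9 = 12
  3 + 10 = 13
  4 + 8 = 12
  4 + 9 = 13
  4 + 10 = 14
  8 + 9 = 17
  8 + 10 = 18
  9 + 10 = 19
Collected distinct sums: {2, 3, 7, 8, 9, 11, 12, 13, 14, 17, 18, 19}
|A +̂ A| = 12
(Reference bound: |A +̂ A| ≥ 2|A| - 3 for |A| ≥ 2, with |A| = 6 giving ≥ 9.)

|A +̂ A| = 12


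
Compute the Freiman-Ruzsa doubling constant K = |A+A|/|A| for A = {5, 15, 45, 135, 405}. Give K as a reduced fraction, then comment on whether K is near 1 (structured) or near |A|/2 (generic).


|A| = 5.
Compute A + A by enumerating all 25 pairs.
A + A = {10, 20, 30, 50, 60, 90, 140, 150, 180, 270, 410, 420, 450, 540, 810}, so |A + A| = 15.
K = |A + A| / |A| = 15/5 = 3/1 ≈ 3.0000.
Reference: AP of size 5 gives K = 9/5 ≈ 1.8000; a fully generic set of size 5 gives K ≈ 3.0000.

|A| = 5, |A + A| = 15, K = 15/5 = 3/1.


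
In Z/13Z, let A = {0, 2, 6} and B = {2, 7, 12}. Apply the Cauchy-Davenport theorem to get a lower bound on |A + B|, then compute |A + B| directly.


Cauchy-Davenport: |A + B| ≥ min(p, |A| + |B| - 1) for A, B nonempty in Z/pZ.
|A| = 3, |B| = 3, p = 13.
CD lower bound = min(13, 3 + 3 - 1) = min(13, 5) = 5.
Compute A + B mod 13 directly:
a = 0: 0+2=2, 0+7=7, 0+12=12
a = 2: 2+2=4, 2+7=9, 2+12=1
a = 6: 6+2=8, 6+7=0, 6+12=5
A + B = {0, 1, 2, 4, 5, 7, 8, 9, 12}, so |A + B| = 9.
Verify: 9 ≥ 5? Yes ✓.

CD lower bound = 5, actual |A + B| = 9.


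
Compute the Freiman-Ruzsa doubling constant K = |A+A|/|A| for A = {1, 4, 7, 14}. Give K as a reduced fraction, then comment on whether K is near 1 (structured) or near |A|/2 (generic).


|A| = 4.
Compute A + A by enumerating all 16 pairs.
A + A = {2, 5, 8, 11, 14, 15, 18, 21, 28}, so |A + A| = 9.
K = |A + A| / |A| = 9/4 (already in lowest terms) ≈ 2.2500.
Reference: AP of size 4 gives K = 7/4 ≈ 1.7500; a fully generic set of size 4 gives K ≈ 2.5000.

|A| = 4, |A + A| = 9, K = 9/4.


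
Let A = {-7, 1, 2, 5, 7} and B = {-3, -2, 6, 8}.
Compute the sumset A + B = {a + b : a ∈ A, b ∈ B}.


A + B = {a + b : a ∈ A, b ∈ B}.
Enumerate all |A|·|B| = 5·4 = 20 pairs (a, b) and collect distinct sums.
a = -7: -7+-3=-10, -7+-2=-9, -7+6=-1, -7+8=1
a = 1: 1+-3=-2, 1+-2=-1, 1+6=7, 1+8=9
a = 2: 2+-3=-1, 2+-2=0, 2+6=8, 2+8=10
a = 5: 5+-3=2, 5+-2=3, 5+6=11, 5+8=13
a = 7: 7+-3=4, 7+-2=5, 7+6=13, 7+8=15
Collecting distinct sums: A + B = {-10, -9, -2, -1, 0, 1, 2, 3, 4, 5, 7, 8, 9, 10, 11, 13, 15}
|A + B| = 17

A + B = {-10, -9, -2, -1, 0, 1, 2, 3, 4, 5, 7, 8, 9, 10, 11, 13, 15}


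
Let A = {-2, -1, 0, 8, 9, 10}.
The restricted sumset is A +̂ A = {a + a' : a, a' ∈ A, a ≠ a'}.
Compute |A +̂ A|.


Restricted sumset: A +̂ A = {a + a' : a ∈ A, a' ∈ A, a ≠ a'}.
Equivalently, take A + A and drop any sum 2a that is achievable ONLY as a + a for a ∈ A (i.e. sums representable only with equal summands).
Enumerate pairs (a, a') with a < a' (symmetric, so each unordered pair gives one sum; this covers all a ≠ a'):
  -2 + -1 = -3
  -2 + 0 = -2
  -2 + 8 = 6
  -2 + 9 = 7
  -2 + 10 = 8
  -1 + 0 = -1
  -1 + 8 = 7
  -1 + 9 = 8
  -1 + 10 = 9
  0 + 8 = 8
  0 + 9 = 9
  0 + 10 = 10
  8 + 9 = 17
  8 + 10 = 18
  9 + 10 = 19
Collected distinct sums: {-3, -2, -1, 6, 7, 8, 9, 10, 17, 18, 19}
|A +̂ A| = 11
(Reference bound: |A +̂ A| ≥ 2|A| - 3 for |A| ≥ 2, with |A| = 6 giving ≥ 9.)

|A +̂ A| = 11


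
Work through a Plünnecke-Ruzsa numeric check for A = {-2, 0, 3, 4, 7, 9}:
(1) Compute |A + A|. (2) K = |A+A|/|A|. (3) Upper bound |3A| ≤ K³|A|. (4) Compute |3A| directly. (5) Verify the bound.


|A| = 6.
Step 1: Compute A + A by enumerating all 36 pairs.
A + A = {-4, -2, 0, 1, 2, 3, 4, 5, 6, 7, 8, 9, 10, 11, 12, 13, 14, 16, 18}, so |A + A| = 19.
Step 2: Doubling constant K = |A + A|/|A| = 19/6 = 19/6 ≈ 3.1667.
Step 3: Plünnecke-Ruzsa gives |3A| ≤ K³·|A| = (3.1667)³ · 6 ≈ 190.5278.
Step 4: Compute 3A = A + A + A directly by enumerating all triples (a,b,c) ∈ A³; |3A| = 30.
Step 5: Check 30 ≤ 190.5278? Yes ✓.

K = 19/6, Plünnecke-Ruzsa bound K³|A| ≈ 190.5278, |3A| = 30, inequality holds.


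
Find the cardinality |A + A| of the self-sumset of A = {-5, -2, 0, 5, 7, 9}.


A + A = {a + a' : a, a' ∈ A}; |A| = 6.
General bounds: 2|A| - 1 ≤ |A + A| ≤ |A|(|A|+1)/2, i.e. 11 ≤ |A + A| ≤ 21.
Lower bound 2|A|-1 is attained iff A is an arithmetic progression.
Enumerate sums a + a' for a ≤ a' (symmetric, so this suffices):
a = -5: -5+-5=-10, -5+-2=-7, -5+0=-5, -5+5=0, -5+7=2, -5+9=4
a = -2: -2+-2=-4, -2+0=-2, -2+5=3, -2+7=5, -2+9=7
a = 0: 0+0=0, 0+5=5, 0+7=7, 0+9=9
a = 5: 5+5=10, 5+7=12, 5+9=14
a = 7: 7+7=14, 7+9=16
a = 9: 9+9=18
Distinct sums: {-10, -7, -5, -4, -2, 0, 2, 3, 4, 5, 7, 9, 10, 12, 14, 16, 18}
|A + A| = 17

|A + A| = 17


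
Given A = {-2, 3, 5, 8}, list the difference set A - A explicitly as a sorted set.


A - A = {a - a' : a, a' ∈ A}.
Compute a - a' for each ordered pair (a, a'):
a = -2: -2--2=0, -2-3=-5, -2-5=-7, -2-8=-10
a = 3: 3--2=5, 3-3=0, 3-5=-2, 3-8=-5
a = 5: 5--2=7, 5-3=2, 5-5=0, 5-8=-3
a = 8: 8--2=10, 8-3=5, 8-5=3, 8-8=0
Collecting distinct values (and noting 0 appears from a-a):
A - A = {-10, -7, -5, -3, -2, 0, 2, 3, 5, 7, 10}
|A - A| = 11

A - A = {-10, -7, -5, -3, -2, 0, 2, 3, 5, 7, 10}
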